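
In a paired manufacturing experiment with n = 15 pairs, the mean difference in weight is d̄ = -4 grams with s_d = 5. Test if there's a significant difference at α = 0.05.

t = d̄/(s_d/√n) = -4/(5/√15) = -3.098. df = 14, critical t = ±2.145. Reject H₀.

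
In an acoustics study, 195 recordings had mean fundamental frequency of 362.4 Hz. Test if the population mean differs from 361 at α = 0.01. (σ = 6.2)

z = (x̄ - μ₀)/(σ/√n) = (362.4 - 361)/(6.2/√195) = 3.153. Critical value: ±2.576. Since |3.153| > 2.576, Reject H₀.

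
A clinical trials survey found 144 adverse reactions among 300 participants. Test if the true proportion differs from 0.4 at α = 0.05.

p̂ = 0.48, p₀ = 0.4. z = (p̂ - p₀)/√(p₀(1-p₀)/n) = 2.828. Critical: ±1.96. Reject H₀.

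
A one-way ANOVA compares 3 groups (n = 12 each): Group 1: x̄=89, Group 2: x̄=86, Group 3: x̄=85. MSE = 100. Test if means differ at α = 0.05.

Grand mean = 86.67. SS_between = 104.0, MS_between = 52.0. F = 0.52, F_crit ≈ 3.285. Fail to reject H₀.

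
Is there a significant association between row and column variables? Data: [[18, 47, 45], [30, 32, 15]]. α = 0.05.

χ² = 15.508. df = 2, critical = 5.991. Reject H₀. Variables are dependent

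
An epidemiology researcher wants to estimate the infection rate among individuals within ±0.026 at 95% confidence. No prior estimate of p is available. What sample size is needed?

Conservative approach: use p = 0.5 (maximizes p(1-p) = 0.25). n = z²(0.25)/E² = 1.96²×0.25/0.026² = 1420.7 → n = 1421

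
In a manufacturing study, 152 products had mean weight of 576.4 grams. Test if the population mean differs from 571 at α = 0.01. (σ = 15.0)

z = (x̄ - μ₀)/(σ/√n) = (576.4 - 571)/(15.0/√152) = 4.438. Critical value: ±2.576. Since |4.438| > 2.576, Reject H₀.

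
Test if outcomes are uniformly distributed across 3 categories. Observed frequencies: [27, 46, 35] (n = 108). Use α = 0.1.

Expected = 36 each. χ² = Σ(O-E)²/E = 5.056. df = 2, critical value = 4.605. Reject H₀.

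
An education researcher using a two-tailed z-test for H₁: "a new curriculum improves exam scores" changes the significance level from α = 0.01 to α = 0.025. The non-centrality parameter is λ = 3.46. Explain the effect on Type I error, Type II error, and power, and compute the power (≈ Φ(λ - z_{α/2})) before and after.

Increasing α from 0.01 to 0.025:
• Type I error rate increases (α is the Type I rate by definition).
• Critical value moves from z_{α/2} = 2.576 to 2.241, so power = Φ(λ - z_{α/2}) goes from Φ(3.46 - 2.576) = 0.812 to Φ(3.46 - 2.241) = 0.889.
• Type II error rate β = 1 - power therefore decreases (0.188 → 0.111).
Appropriate when false negatives are costly — here, keeping the old curriculum when the new one would have helped students.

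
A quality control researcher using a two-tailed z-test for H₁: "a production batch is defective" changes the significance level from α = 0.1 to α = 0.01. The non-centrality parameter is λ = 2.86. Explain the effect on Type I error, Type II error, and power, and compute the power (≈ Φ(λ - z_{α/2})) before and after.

Decreasing α from 0.1 to 0.01:
• Type I error rate decreases (α is the Type I rate by definition).
• Critical value moves from z_{α/2} = 1.645 to 2.576, so power = Φ(λ - z_{α/2}) goes from Φ(2.86 - 1.645) = 0.888 to Φ(2.86 - 2.576) = 0.612.
• Type II error rate β = 1 - power therefore increases (0.112 → 0.388).
Appropriate when false positives are costly — here, scrapping a good batch — wasted material and cost for no reason.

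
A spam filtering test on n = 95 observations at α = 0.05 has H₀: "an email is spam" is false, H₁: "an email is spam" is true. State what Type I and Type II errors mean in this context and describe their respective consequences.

Type I (false positive): concluding that an email is spam when it is not — a legitimate email is sent to the spam folder and the user misses it. Type II (false negative): failing to conclude that an email is spam when it is — a spam email lands in the inbox. Which is costlier depends on domain priorities and is a judgement call rather than a statistical fact.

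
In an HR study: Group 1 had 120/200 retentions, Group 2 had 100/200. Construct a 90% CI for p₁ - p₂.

p̂₁ = 0.6, p̂₂ = 0.5. Difference = 0.1. CI = (0.019, 0.181)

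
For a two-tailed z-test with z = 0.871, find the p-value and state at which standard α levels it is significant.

p = 2·P(Z > |0.871|) = 2·(1 - Φ(0.871)) ≈ 0.3838. Not significant at any standard level.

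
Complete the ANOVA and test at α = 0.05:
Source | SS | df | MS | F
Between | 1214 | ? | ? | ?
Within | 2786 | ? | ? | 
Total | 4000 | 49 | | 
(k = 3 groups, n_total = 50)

df_between = 2, df_within = 47. MS_between = 607.0, MS_within = 59.28. F = 10.24, F_crit ≈ 3.195. Reject H₀.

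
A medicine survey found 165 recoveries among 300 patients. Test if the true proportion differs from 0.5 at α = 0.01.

p̂ = 0.55, p₀ = 0.5. z = (p̂ - p₀)/√(p₀(1-p₀)/n) = 1.732. Critical: ±2.576. Fail to reject H₀.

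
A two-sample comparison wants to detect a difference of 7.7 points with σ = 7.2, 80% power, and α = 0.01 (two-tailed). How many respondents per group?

n per group = 2(z_α/2 + z_β)²σ²/d² = 2×(2.576 + 0.84)²×7.2²/7.7² = 20.4 → n = 21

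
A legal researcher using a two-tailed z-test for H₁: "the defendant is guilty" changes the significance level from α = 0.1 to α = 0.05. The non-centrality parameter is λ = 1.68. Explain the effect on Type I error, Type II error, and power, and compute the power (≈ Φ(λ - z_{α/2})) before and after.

Decreasing α from 0.1 to 0.05:
• Type I error rate decreases (α is the Type I rate by definition).
• Critical value moves from z_{α/2} = 1.645 to 1.96, so power = Φ(λ - z_{α/2}) goes from Φ(1.68 - 1.645) = 0.514 to Φ(1.68 - 1.96) = 0.39.
• Type II error rate β = 1 - power therefore increases (0.486 → 0.61).
Appropriate when false positives are costly — here, convicting an innocent person.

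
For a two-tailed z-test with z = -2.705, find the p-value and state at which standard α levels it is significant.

p = 2·P(Z > |-2.705|) = 2·(1 - Φ(2.705)) ≈ 0.0068. Significant at α = 0.1; Significant at α = 0.05; Significant at α = 0.01.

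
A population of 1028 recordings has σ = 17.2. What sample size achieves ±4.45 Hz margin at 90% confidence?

Without FPC: n₀ = (1.645×17.2/4.45)² = 40.427. With FPC: n = n₀N/(n₀+N-1) = 38.9 → n = 39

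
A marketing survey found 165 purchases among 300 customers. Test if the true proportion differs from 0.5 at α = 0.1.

p̂ = 0.55, p₀ = 0.5. z = (p̂ - p₀)/√(p₀(1-p₀)/n) = 1.732. Critical: ±1.645. Reject H₀.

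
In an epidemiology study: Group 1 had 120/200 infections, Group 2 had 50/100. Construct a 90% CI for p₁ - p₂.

p̂₁ = 0.6, p̂₂ = 0.5. Difference = 0.1. CI = (-0.0, 0.2)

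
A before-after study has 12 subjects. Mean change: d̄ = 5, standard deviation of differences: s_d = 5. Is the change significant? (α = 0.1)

t = d̄/(s_d/√n) = 5/(5/√12) = 3.464. df = 11, critical t = ±1.796. Reject H₀.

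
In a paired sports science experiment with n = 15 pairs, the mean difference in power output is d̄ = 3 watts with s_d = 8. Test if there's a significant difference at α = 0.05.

t = d̄/(s_d/√n) = 3/(8/√15) = 1.452. df = 14, critical t = ±2.145. Fail to reject H₀.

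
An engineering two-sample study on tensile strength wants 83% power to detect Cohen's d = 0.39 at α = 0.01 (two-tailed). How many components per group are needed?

z_{α/2} = 2.576, z_β = Φ⁻¹(0.83) = 0.954. For small effect (d = 0.39): n per group = 2(z_{α/2} + z_β)²/d² = 2(2.576 + 0.954)²/0.39² = 163.9 → 164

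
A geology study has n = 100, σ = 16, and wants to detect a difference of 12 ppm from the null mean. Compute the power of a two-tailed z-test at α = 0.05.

SE = σ/√n = 16/√100 = 1.6. Non-centrality λ = d/SE = 12/1.6 = 7.5. Power ≈ Φ(λ - z_{α/2}) = Φ(7.5 - 1.96) = Φ(5.54) = 1.0.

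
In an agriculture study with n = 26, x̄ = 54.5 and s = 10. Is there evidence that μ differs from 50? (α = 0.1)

t = (x̄ - μ₀)/(s/√n) = (54.5 - 50)/(10/√26) = 2.295. df = 25, critical t = ±1.708. Reject H₀.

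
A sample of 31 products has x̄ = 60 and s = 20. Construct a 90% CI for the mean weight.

CI = x̄ ± t*(s/√n) = 60 ± 1.697(20/√31) = (53.9, 66.1)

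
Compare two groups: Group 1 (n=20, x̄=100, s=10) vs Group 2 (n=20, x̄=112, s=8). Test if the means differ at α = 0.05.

Pooled sp = 9.06. t = -4.191, df = 38. Critical t = ±2.024. Reject H₀.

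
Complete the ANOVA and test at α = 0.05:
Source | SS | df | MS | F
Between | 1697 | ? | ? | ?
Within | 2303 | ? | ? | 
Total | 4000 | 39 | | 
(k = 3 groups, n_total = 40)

df_between = 2, df_within = 37. MS_between = 848.5, MS_within = 62.24. F = 13.632, F_crit ≈ 3.252. Reject H₀.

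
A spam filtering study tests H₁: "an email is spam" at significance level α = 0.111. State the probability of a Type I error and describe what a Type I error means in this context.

P(Type I error) = α = 0.111. A Type I error is rejecting H₀ when H₀ is actually true (false positive) — here, concluding that an email is spam when in fact this is not the case. Consequence: a legitimate email is sent to the spam folder and the user misses it.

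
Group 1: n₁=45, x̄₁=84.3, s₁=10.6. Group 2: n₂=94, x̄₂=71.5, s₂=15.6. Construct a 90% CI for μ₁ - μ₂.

Difference = 12.8. SE = √(10.6²/45 + 15.6²/94) = 2.255. CI = (9.09, 16.51)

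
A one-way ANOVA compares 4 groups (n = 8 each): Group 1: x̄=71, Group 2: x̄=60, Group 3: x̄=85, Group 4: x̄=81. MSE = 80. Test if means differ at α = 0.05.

Grand mean = 74.25. SS_between = 2998.0, MS_between = 999.33. F = 12.492, F_crit ≈ 2.947. Reject H₀.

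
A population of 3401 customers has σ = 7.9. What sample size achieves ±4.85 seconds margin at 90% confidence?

Without FPC: n₀ = (1.645×7.9/4.85)² = 7.18. With FPC: n = n₀N/(n₀+N-1) = 7.2 → n = 8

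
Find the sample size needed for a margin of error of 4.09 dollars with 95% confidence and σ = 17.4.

n = (z*σ/E)² = (1.96×17.4/4.09)² = 69.5 → n = 70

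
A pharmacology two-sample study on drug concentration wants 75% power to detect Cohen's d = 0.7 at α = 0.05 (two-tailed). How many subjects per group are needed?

z_{α/2} = 1.96, z_β = Φ⁻¹(0.75) = 0.674. For medium effect (d = 0.7): n per group = 2(z_{α/2} + z_β)²/d² = 2(1.96 + 0.674)²/0.7² = 28.3 → 29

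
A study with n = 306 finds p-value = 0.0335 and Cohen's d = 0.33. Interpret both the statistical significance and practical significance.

Statistically significant (p = 0.0335 < 0.05). Cohen's d = 0.33 indicates a small effect size. Both statistical and practical significance should be considered.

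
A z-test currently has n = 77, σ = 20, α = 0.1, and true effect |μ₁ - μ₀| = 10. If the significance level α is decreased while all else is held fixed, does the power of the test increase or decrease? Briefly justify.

Power decreases: a smaller α raises the critical value, so less of the H₁ sampling distribution falls in the rejection region.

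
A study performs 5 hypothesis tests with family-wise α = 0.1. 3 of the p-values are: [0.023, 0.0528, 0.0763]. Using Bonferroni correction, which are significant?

Bonferroni α = 0.1/5 = 0.02. None of the given p-values are significant.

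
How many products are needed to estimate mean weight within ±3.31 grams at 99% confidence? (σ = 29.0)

n = (z*σ/E)² = (2.576×29.0/3.31)² = 509.4 → n = 510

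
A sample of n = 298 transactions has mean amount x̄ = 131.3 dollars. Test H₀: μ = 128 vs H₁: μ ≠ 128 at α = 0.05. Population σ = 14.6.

z = (x̄ - μ₀)/(σ/√n) = (131.3 - 128)/(14.6/√298) = 3.902. Critical value: ±1.96. Since |3.902| > 1.96, Reject H₀.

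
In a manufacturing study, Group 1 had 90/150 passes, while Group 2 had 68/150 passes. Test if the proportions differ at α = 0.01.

p̂₁ = 0.6, p̂₂ = 0.453, pooled p̂ = 0.527. z = 2.544. Critical: ±2.576. Fail to reject H₀.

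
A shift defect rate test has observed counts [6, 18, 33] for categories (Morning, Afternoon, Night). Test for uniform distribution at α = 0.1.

Expected = 19 each. χ² = Σ(O-E)²/E = 19.263. df = 2, critical value = 4.605. Reject H₀.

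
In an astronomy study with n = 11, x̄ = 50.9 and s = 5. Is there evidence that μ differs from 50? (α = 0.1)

t = (x̄ - μ₀)/(s/√n) = (50.9 - 50)/(5/√11) = 0.597. df = 10, critical t = ±1.812. Fail to reject H₀.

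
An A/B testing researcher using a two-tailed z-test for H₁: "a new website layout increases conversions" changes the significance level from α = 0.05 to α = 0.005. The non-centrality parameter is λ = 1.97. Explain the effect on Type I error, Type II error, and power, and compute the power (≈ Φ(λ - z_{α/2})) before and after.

Decreasing α from 0.05 to 0.005:
• Type I error rate decreases (α is the Type I rate by definition).
• Critical value moves from z_{α/2} = 1.96 to 2.807, so power = Φ(λ - z_{α/2}) goes from Φ(1.97 - 1.96) = 0.504 to Φ(1.97 - 2.807) = 0.201.
• Type II error rate β = 1 - power therefore increases (0.496 → 0.799).
Appropriate when false positives are costly — here, rolling out a layout that doesn't actually help — wasted engineering effort.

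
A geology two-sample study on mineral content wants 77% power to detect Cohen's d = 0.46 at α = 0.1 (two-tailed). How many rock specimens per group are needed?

z_{α/2} = 1.645, z_β = Φ⁻¹(0.77) = 0.739. For small effect (d = 0.46): n per group = 2(z_{α/2} + z_β)²/d² = 2(1.645 + 0.739)²/0.46² = 53.7 → 54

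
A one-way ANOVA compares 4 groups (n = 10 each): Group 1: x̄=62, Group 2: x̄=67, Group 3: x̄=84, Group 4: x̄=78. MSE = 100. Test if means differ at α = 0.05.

Grand mean = 72.75. SS_between = 3027.5, MS_between = 1009.17. F = 10.092, F_crit ≈ 2.866. Reject H₀.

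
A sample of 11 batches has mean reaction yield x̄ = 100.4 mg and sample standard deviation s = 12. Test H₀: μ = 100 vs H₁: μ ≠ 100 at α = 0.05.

t = (x̄ - μ₀)/(s/√n) = (100.4 - 100)/(12/√11) = 0.111. df = 10, critical t = ±2.228. Fail to reject H₀.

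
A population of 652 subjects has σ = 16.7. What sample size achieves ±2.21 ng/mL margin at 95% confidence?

Without FPC: n₀ = (1.96×16.7/2.21)² = 219.362. With FPC: n = n₀N/(n₀+N-1) = 164.3 → n = 165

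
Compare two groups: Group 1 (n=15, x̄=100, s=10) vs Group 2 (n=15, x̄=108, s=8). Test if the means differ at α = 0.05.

Pooled sp = 9.06. t = -2.419, df = 28. Critical t = ±2.048. Reject H₀.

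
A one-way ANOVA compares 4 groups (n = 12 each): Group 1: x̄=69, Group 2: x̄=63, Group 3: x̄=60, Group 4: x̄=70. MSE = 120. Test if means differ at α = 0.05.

Grand mean = 65.5. SS_between = 828.0, MS_between = 276.0. F = 2.3, F_crit ≈ 2.816. Fail to reject H₀.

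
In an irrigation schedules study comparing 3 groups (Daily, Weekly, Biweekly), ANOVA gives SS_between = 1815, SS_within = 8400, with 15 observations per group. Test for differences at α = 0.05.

df_between = 2, df_within = 42. F = MS_between/MS_within = 907.5/200.0 = 4.537. F_crit ≈ 3.22. Reject H₀. At least one mean differs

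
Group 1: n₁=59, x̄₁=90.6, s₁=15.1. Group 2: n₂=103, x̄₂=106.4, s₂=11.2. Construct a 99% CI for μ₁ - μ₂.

Difference = -15.8. SE = √(15.1²/59 + 11.2²/103) = 2.254. CI = (-21.61, -9.99)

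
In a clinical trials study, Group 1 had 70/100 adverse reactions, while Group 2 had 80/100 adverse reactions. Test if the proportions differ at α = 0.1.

p̂₁ = 0.7, p̂₂ = 0.8, pooled p̂ = 0.75. z = -1.633. Critical: ±1.645. Fail to reject H₀.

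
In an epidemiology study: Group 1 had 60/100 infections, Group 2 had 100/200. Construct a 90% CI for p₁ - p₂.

p̂₁ = 0.6, p̂₂ = 0.5. Difference = 0.1. CI = (0.001, 0.199)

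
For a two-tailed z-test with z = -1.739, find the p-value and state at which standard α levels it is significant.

p = 2·P(Z > |-1.739|) = 2·(1 - Φ(1.739)) ≈ 0.082. Significant at α = 0.1.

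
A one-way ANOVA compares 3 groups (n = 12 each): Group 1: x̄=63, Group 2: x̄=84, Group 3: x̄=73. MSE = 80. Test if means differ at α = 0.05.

Grand mean = 73.33. SS_between = 2648.0, MS_between = 1324.0. F = 16.55, F_crit ≈ 3.285. Reject H₀.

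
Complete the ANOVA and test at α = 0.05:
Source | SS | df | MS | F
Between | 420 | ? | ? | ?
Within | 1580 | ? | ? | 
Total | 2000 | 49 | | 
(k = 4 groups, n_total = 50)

df_between = 3, df_within = 46. MS_between = 140.0, MS_within = 34.35. F = 4.076, F_crit ≈ 2.807. Reject H₀.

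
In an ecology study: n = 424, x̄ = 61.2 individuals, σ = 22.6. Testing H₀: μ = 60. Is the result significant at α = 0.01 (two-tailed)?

z = (61.2 - 60)/(22.6/√424) = 1.093. Since |z| ≤ 2.576, not significant at α = 0.01.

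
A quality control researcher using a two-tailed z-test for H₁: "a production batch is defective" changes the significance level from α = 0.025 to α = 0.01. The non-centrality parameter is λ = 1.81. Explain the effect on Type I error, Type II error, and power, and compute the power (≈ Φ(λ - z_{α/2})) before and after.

Decreasing α from 0.025 to 0.01:
• Type I error rate decreases (α is the Type I rate by definition).
• Critical value moves from z_{α/2} = 2.241 to 2.576, so power = Φ(λ - z_{α/2}) goes from Φ(1.81 - 2.241) = 0.333 to Φ(1.81 - 2.576) = 0.222.
• Type II error rate β = 1 - power therefore increases (0.667 → 0.778).
Appropriate when false positives are costly — here, scrapping a good batch — wasted material and cost for no reason.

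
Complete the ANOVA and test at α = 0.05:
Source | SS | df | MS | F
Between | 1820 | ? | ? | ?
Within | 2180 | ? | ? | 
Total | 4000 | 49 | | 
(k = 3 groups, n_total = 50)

df_between = 2, df_within = 47. MS_between = 910.0, MS_within = 46.38. F = 19.619, F_crit ≈ 3.195. Reject H₀.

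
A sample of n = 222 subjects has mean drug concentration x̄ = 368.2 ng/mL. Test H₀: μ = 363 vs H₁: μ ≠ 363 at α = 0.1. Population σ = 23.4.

z = (x̄ - μ₀)/(σ/√n) = (368.2 - 363)/(23.4/√222) = 3.311. Critical value: ±1.645. Since |3.311| > 1.645, Reject H₀.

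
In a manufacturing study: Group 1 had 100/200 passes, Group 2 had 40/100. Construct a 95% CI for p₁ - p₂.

p̂₁ = 0.5, p̂₂ = 0.4. Difference = 0.1. CI = (-0.018, 0.218)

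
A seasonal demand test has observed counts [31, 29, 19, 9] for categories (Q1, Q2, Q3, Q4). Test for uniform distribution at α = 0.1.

Expected = 22 each. χ² = Σ(O-E)²/E = 14.0. df = 3, critical value = 6.251. Reject H₀.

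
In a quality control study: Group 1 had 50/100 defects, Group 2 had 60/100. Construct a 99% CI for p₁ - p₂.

p̂₁ = 0.5, p̂₂ = 0.6. Difference = -0.1. CI = (-0.28, 0.08)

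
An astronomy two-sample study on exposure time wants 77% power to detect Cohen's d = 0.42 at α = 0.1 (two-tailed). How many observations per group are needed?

z_{α/2} = 1.645, z_β = Φ⁻¹(0.77) = 0.739. For small effect (d = 0.42): n per group = 2(z_{α/2} + z_β)²/d² = 2(1.645 + 0.739)²/0.42² = 64.4 → 65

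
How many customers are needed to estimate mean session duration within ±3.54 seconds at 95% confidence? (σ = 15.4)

n = (z*σ/E)² = (1.96×15.4/3.54)² = 72.7 → n = 73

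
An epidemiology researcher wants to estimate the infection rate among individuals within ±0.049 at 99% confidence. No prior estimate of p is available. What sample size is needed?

Conservative approach: use p = 0.5 (maximizes p(1-p) = 0.25). n = z²(0.25)/E² = 2.576²×0.25/0.049² = 690.9 → n = 691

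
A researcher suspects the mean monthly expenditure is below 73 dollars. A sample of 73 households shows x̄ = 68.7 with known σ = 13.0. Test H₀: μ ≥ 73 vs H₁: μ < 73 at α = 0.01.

z = -2.826. Critical value: -2.33. Reject H₀.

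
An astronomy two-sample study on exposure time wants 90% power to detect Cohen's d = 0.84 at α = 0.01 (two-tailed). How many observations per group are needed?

z_{α/2} = 2.576, z_β = Φ⁻¹(0.9) = 1.282. For large effect (d = 0.84): n per group = 2(z_{α/2} + z_β)²/d² = 2(2.576 + 1.282)²/0.84² = 42.2 → 43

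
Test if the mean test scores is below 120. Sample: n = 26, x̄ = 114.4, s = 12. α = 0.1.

t = (114.4 - 120)/(12/√26) = -2.38, df = 25. Critical t = -1.316. Reject H₀.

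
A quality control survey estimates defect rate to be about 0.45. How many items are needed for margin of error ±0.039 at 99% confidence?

n = z²p(1-p)/E² = 2.576²×0.45×0.55/0.039² = 1079.8 → n = 1080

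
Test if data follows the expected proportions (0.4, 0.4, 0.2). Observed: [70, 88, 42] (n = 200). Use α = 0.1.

Expected: [80.0, 80.0, 40.0]. χ² = 2.15. df = 2, critical = 4.605. Fail to reject H₀.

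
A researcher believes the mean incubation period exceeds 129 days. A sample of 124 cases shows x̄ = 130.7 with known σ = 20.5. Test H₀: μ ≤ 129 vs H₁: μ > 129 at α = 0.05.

z = 0.923. Critical value: 1.645. Fail to reject H₀.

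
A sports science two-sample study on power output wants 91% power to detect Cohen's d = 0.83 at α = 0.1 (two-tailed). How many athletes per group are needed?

z_{α/2} = 1.645, z_β = Φ⁻¹(0.91) = 1.341. For large effect (d = 0.83): n per group = 2(z_{α/2} + z_β)²/d² = 2(1.645 + 1.341)²/0.83² = 25.9 → 26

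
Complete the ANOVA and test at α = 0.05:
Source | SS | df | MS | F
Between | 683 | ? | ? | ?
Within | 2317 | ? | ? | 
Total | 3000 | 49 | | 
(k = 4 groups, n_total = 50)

df_between = 3, df_within = 46. MS_between = 227.67, MS_within = 50.37. F = 4.52, F_crit ≈ 2.807. Reject H₀.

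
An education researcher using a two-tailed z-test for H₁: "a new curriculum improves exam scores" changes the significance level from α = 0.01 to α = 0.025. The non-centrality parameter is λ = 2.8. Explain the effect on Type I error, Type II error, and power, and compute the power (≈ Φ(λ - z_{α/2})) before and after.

Increasing α from 0.01 to 0.025:
• Type I error rate increases (α is the Type I rate by definition).
• Critical value moves from z_{α/2} = 2.576 to 2.241, so power = Φ(λ - z_{α/2}) goes from Φ(2.8 - 2.576) = 0.589 to Φ(2.8 - 2.241) = 0.712.
• Type II error rate β = 1 - power therefore decreases (0.411 → 0.288).
Appropriate when false negatives are costly — here, keeping the old curriculum when the new one would have helped students.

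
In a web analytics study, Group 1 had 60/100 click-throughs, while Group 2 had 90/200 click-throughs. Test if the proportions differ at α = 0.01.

p̂₁ = 0.6, p̂₂ = 0.45, pooled p̂ = 0.5. z = 2.449. Critical: ±2.576. Fail to reject H₀.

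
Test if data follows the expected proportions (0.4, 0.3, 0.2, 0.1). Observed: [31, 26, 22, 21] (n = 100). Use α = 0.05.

Expected: [40.0, 30.0, 20.0, 10.0]. χ² = 14.858. df = 3, critical = 7.815. Reject H₀.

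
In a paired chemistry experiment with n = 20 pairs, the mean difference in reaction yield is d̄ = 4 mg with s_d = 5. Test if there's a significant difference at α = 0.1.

t = d̄/(s_d/√n) = 4/(5/√20) = 3.578. df = 19, critical t = ±1.729. Reject H₀.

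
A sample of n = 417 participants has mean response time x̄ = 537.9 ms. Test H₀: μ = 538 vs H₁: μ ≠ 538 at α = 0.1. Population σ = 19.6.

z = (x̄ - μ₀)/(σ/√n) = (537.9 - 538)/(19.6/√417) = -0.104. Critical value: ±1.645. Since |-0.104| ≤ 1.645, Fail to reject H₀.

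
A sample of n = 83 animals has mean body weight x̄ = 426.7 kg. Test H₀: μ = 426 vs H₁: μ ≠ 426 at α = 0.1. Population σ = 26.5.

z = (x̄ - μ₀)/(σ/√n) = (426.7 - 426)/(26.5/√83) = 0.241. Critical value: ±1.645. Since |0.241| ≤ 1.645, Fail to reject H₀.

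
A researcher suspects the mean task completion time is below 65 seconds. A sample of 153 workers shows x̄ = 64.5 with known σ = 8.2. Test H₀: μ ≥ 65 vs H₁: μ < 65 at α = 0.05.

z = -0.754. Critical value: -1.645. Fail to reject H₀.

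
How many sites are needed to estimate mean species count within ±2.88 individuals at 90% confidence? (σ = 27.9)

n = (z*σ/E)² = (1.645×27.9/2.88)² = 254.0 → n = 254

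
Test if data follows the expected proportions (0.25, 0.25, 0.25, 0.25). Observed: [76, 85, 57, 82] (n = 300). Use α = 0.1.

Expected: [75.0, 75.0, 75.0, 75.0]. χ² = 6.32. df = 3, critical = 6.251. Reject H₀.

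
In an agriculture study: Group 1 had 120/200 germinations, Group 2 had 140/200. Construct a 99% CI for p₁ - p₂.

p̂₁ = 0.6, p̂₂ = 0.7. Difference = -0.1. CI = (-0.222, 0.022)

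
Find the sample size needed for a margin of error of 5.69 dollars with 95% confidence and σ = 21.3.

n = (z*σ/E)² = (1.96×21.3/5.69)² = 53.8 → n = 54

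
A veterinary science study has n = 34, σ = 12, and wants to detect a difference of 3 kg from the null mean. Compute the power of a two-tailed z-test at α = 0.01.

SE = σ/√n = 12/√34 = 2.058. Non-centrality λ = d/SE = 3/2.058 = 1.458. Power ≈ Φ(λ - z_{α/2}) = Φ(1.458 - 2.576) = Φ(-1.118) = 0.132.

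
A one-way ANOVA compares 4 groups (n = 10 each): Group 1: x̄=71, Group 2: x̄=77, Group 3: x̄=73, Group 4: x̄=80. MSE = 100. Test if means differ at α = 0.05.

Grand mean = 75.25. SS_between = 487.5, MS_between = 162.5. F = 1.625, F_crit ≈ 2.866. Fail to reject H₀.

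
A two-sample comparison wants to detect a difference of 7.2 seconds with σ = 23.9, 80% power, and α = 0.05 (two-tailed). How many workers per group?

n per group = 2(z_α/2 + z_β)²σ²/d² = 2×(1.96 + 0.84)²×23.9²/7.2² = 172.8 → n = 173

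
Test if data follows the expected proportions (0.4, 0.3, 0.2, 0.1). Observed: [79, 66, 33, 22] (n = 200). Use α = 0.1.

Expected: [80.0, 60.0, 40.0, 20.0]. χ² = 2.038. df = 3, critical = 6.251. Fail to reject H₀.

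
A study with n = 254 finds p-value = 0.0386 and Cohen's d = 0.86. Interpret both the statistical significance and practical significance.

Statistically significant (p = 0.0386 < 0.05). Cohen's d = 0.86 indicates a large effect size. Both statistical and practical significance should be considered.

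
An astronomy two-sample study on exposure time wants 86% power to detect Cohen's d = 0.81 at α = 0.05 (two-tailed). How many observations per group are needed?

z_{α/2} = 1.96, z_β = Φ⁻¹(0.86) = 1.08. For large effect (d = 0.81): n per group = 2(z_{α/2} + z_β)²/d² = 2(1.96 + 1.08)²/0.81² = 28.2 → 29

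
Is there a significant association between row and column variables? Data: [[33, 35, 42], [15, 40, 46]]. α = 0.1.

χ² = 6.894. df = 2, critical = 4.605. Reject H₀. Variables are dependent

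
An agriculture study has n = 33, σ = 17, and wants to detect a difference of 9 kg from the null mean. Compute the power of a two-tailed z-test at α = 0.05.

SE = σ/√n = 17/√33 = 2.959. Non-centrality λ = d/SE = 9/2.959 = 3.041. Power ≈ Φ(λ - z_{α/2}) = Φ(3.041 - 1.96) = Φ(1.081) = 0.86.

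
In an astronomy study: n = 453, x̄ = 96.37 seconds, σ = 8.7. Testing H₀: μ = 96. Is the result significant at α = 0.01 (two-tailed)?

z = (96.37 - 96)/(8.7/√453) = 0.905. Since |z| ≤ 2.576, not significant at α = 0.01.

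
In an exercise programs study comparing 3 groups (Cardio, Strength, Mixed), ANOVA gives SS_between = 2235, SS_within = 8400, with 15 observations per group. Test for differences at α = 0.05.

df_between = 2, df_within = 42. F = MS_between/MS_within = 1117.5/200.0 = 5.588. F_crit ≈ 3.22. Reject H₀. At least one mean differs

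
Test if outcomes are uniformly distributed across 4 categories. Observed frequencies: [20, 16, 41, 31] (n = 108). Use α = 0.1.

Expected = 27 each. χ² = Σ(O-E)²/E = 14.148. df = 3, critical value = 6.251. Reject H₀.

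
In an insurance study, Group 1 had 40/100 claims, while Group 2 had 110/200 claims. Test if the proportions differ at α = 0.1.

p̂₁ = 0.4, p̂₂ = 0.55, pooled p̂ = 0.5. z = -2.449. Critical: ±1.645. Reject H₀.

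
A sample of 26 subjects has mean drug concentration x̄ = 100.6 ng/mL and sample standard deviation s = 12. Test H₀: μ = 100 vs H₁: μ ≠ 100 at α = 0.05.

t = (x̄ - μ₀)/(s/√n) = (100.6 - 100)/(12/√26) = 0.255. df = 25, critical t = ±2.06. Fail to reject H₀.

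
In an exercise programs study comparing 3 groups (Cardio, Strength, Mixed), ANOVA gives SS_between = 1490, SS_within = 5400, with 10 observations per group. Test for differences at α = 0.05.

df_between = 2, df_within = 27. F = MS_between/MS_within = 745.0/200.0 = 3.725. F_crit ≈ 3.354. Reject H₀. At least one mean differs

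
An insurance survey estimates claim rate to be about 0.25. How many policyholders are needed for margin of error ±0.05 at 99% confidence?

n = z²p(1-p)/E² = 2.576²×0.25×0.75/0.05² = 497.7 → n = 498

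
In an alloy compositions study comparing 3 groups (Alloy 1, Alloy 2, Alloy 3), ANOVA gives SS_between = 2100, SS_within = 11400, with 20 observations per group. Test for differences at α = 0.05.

df_between = 2, df_within = 57. F = MS_between/MS_within = 1050.0/200.0 = 5.25. F_crit ≈ 3.159. Reject H₀. At least one mean differs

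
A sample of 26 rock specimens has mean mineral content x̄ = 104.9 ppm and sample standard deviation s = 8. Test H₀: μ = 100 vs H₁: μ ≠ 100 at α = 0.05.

t = (x̄ - μ₀)/(s/√n) = (104.9 - 100)/(8/√26) = 3.123. df = 25, critical t = ±2.06. Reject H₀.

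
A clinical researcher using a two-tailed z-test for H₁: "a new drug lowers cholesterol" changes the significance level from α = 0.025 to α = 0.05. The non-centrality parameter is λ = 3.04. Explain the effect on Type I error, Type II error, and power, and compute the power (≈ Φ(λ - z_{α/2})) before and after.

Increasing α from 0.025 to 0.05:
• Type I error rate increases (α is the Type I rate by definition).
• Critical value moves from z_{α/2} = 2.241 to 1.96, so power = Φ(λ - z_{α/2}) goes from Φ(3.04 - 2.241) = 0.788 to Φ(3.04 - 1.96) = 0.86.
• Type II error rate β = 1 - power therefore decreases (0.212 → 0.14).
Appropriate when false negatives are costly — here, shelving an effective drug — patients miss out on a treatment that would have helped.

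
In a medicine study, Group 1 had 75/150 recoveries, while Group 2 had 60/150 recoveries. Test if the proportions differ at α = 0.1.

p̂₁ = 0.5, p̂₂ = 0.4, pooled p̂ = 0.45. z = 1.741. Critical: ±1.645. Reject H₀.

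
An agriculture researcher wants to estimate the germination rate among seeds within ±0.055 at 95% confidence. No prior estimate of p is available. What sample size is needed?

Conservative approach: use p = 0.5 (maximizes p(1-p) = 0.25). n = z²(0.25)/E² = 1.96²×0.25/0.055² = 317.5 → n = 318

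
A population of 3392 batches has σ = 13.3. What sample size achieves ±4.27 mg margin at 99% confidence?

Without FPC: n₀ = (2.576×13.3/4.27)² = 64.378. With FPC: n = n₀N/(n₀+N-1) = 63.2 → n = 64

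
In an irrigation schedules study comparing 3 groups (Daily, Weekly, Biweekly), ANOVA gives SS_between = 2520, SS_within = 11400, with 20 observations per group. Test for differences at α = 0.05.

df_between = 2, df_within = 57. F = MS_between/MS_within = 1260.0/200.0 = 6.3. F_crit ≈ 3.159. Reject H₀. At least one mean differs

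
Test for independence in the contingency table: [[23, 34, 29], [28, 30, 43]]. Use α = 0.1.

χ² = 2.274. df = 2, critical = 4.605. Fail to reject H₀. No evidence of dependence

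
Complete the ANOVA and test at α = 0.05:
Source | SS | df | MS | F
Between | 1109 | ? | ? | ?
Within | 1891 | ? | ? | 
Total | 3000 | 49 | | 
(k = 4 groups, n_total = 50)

df_between = 3, df_within = 46. MS_between = 369.67, MS_within = 41.11. F = 8.992, F_crit ≈ 2.807. Reject H₀.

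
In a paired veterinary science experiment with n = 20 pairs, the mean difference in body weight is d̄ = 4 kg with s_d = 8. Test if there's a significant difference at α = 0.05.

t = d̄/(s_d/√n) = 4/(8/√20) = 2.236. df = 19, critical t = ±2.093. Reject H₀.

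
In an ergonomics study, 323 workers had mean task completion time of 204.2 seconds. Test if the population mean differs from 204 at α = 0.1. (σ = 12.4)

z = (x̄ - μ₀)/(σ/√n) = (204.2 - 204)/(12.4/√323) = 0.29. Critical value: ±1.645. Since |0.29| ≤ 1.645, Fail to reject H₀.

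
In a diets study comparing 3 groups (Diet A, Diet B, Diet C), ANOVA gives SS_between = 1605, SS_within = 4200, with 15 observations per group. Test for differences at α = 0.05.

df_between = 2, df_within = 42. F = MS_between/MS_within = 802.5/100.0 = 8.025. F_crit ≈ 3.22. Reject H₀. At least one mean differs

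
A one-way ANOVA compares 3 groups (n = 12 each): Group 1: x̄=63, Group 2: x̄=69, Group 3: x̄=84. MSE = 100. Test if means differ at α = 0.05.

Grand mean = 72.0. SS_between = 2808.0, MS_between = 1404.0. F = 14.04, F_crit ≈ 3.285. Reject H₀.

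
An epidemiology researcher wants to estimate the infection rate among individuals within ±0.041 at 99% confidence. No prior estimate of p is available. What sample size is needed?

Conservative approach: use p = 0.5 (maximizes p(1-p) = 0.25). n = z²(0.25)/E² = 2.576²×0.25/0.041² = 986.9 → n = 987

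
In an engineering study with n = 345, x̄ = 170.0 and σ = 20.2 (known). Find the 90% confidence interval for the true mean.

CI = x̄ ± z*(σ/√n) = 170.0 ± 1.645(20.2/√345) = 170.0 ± 1.79 = (168.21, 171.79)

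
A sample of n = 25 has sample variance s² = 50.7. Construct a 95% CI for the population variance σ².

df = 24. χ²_{0.025} = 39.364, χ²_{0.975} = 12.401. CI for σ² = ((n-1)s²/χ²_{α/2}, (n-1)s²/χ²_{1-α/2}) = (24·50.7/39.364, 24·50.7/12.401) = (30.91, 98.12)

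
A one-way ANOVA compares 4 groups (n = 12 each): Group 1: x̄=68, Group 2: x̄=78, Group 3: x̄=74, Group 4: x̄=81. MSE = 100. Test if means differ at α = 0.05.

Grand mean = 75.25. SS_between = 1137.0, MS_between = 379.0. F = 3.79, F_crit ≈ 2.816. Reject H₀.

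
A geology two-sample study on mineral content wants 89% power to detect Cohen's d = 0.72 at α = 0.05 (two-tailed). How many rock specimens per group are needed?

z_{α/2} = 1.96, z_β = Φ⁻¹(0.89) = 1.227. For medium effect (d = 0.72): n per group = 2(z_{α/2} + z_β)²/d² = 2(1.96 + 1.227)²/0.72² = 39.2 → 40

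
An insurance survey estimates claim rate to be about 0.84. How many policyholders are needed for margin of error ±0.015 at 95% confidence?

n = z²p(1-p)/E² = 1.96²×0.84×0.16/0.015² = 2294.7 → n = 2295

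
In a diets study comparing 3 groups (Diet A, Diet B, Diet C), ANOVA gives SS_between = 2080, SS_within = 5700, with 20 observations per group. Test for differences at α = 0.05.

df_between = 2, df_within = 57. F = MS_between/MS_within = 1040.0/100.0 = 10.4. F_crit ≈ 3.159. Reject H₀. At least one mean differs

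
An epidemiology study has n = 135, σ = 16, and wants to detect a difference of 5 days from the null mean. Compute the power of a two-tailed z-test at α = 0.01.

SE = σ/√n = 16/√135 = 1.377. Non-centrality λ = d/SE = 5/1.377 = 3.631. Power ≈ Φ(λ - z_{α/2}) = Φ(3.631 - 2.576) = Φ(1.055) = 0.854.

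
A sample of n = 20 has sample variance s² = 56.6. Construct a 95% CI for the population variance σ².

df = 19. χ²_{0.025} = 32.852, χ²_{0.975} = 8.907. CI for σ² = ((n-1)s²/χ²_{α/2}, (n-1)s²/χ²_{1-α/2}) = (19·56.6/32.852, 19·56.6/8.907) = (32.73, 120.74)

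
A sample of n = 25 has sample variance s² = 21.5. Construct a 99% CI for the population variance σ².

df = 24. χ²_{0.005} = 45.559, χ²_{0.995} = 9.886. CI for σ² = ((n-1)s²/χ²_{α/2}, (n-1)s²/χ²_{1-α/2}) = (24·21.5/45.559, 24·21.5/9.886) = (11.33, 52.2)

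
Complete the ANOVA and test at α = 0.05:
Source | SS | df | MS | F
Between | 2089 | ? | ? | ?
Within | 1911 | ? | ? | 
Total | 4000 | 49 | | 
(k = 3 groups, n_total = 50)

df_between = 2, df_within = 47. MS_between = 1044.5, MS_within = 40.66. F = 25.689, F_crit ≈ 3.195. Reject H₀.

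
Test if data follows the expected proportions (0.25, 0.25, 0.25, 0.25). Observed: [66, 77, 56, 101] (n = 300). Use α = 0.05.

Expected: [75.0, 75.0, 75.0, 75.0]. χ² = 14.96. df = 3, critical = 7.815. Reject H₀.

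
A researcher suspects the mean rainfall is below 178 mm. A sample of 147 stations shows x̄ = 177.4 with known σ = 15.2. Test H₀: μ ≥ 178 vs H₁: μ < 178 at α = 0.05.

z = -0.479. Critical value: -1.645. Fail to reject H₀.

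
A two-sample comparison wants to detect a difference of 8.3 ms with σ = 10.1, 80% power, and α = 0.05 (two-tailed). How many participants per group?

n per group = 2(z_α/2 + z_β)²σ²/d² = 2×(1.96 + 0.84)²×10.1²/8.3² = 23.2 → n = 24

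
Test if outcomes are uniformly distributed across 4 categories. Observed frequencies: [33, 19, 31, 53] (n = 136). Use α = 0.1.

Expected = 34 each. χ² = Σ(O-E)²/E = 17.529. df = 3, critical value = 6.251. Reject H₀.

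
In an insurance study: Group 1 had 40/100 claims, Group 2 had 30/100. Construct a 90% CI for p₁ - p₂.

p̂₁ = 0.4, p̂₂ = 0.3. Difference = 0.1. CI = (-0.01, 0.21)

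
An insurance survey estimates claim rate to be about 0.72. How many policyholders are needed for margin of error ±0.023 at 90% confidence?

n = z²p(1-p)/E² = 1.645²×0.72×0.28/0.023² = 1031.3 → n = 1032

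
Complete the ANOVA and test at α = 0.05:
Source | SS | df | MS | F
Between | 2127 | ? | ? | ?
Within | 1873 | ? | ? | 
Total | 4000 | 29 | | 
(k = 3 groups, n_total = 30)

df_between = 2, df_within = 27. MS_between = 1063.5, MS_within = 69.37. F = 15.331, F_crit ≈ 3.354. Reject H₀.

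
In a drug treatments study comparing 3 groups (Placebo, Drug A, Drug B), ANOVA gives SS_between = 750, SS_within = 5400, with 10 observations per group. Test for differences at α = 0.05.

df_between = 2, df_within = 27. F = MS_between/MS_within = 375.0/200.0 = 1.875. F_crit ≈ 3.354. Fail to reject H₀.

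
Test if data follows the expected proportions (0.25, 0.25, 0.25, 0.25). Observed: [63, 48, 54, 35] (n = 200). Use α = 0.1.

Expected: [50.0, 50.0, 50.0, 50.0]. χ² = 8.28. df = 3, critical = 6.251. Reject H₀.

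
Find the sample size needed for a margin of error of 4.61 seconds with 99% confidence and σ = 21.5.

n = (z*σ/E)² = (2.576×21.5/4.61)² = 144.3 → n = 145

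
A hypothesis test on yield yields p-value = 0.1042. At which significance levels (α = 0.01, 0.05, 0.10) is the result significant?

p = 0.1042. Not significant at any of the given levels.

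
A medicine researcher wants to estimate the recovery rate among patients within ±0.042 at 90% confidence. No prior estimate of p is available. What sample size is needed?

Conservative approach: use p = 0.5 (maximizes p(1-p) = 0.25). n = z²(0.25)/E² = 1.645²×0.25/0.042² = 383.5 → n = 384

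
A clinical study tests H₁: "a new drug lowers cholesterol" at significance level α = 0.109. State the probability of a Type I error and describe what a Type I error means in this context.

P(Type I error) = α = 0.109. A Type I error is rejecting H₀ when H₀ is actually true (false positive) — here, concluding that a new drug lowers cholesterol when in fact this is not the case. Consequence: approving an ineffective drug — patients take a useless medication and may skip effective alternatives.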